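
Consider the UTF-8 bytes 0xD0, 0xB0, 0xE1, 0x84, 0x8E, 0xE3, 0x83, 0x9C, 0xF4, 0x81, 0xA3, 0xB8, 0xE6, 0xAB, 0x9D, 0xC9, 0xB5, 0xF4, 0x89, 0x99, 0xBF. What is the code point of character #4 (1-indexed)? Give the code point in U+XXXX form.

Offset 0: leading byte 0xD0 = 11010000 → 2-byte char #1 = D0 B0.
Offset 2: leading byte 0xE1 = 11100001 → 3-byte char #2 = E1 84 8E.
Offset 5: leading byte 0xE3 = 11100011 → 3-byte char #3 = E3 83 9C.
Offset 8: leading byte 0xF4 = 11110100 → 4-byte char #4 = F4 81 A3 B8.
Leading byte 0xF4 = 11110100 matches 11110xxx → 4-byte sequence.
Byte 1: 0xF4 = 11110100, payload 100 (3 bits).
Byte 2: 0x81 = 10000001 (10xxxxxx ✓), payload 000001.
Byte 3: 0xA3 = 10100011 (10xxxxxx ✓), payload 100011.
Byte 4: 0xB8 = 10111000 (10xxxxxx ✓), payload 111000.
Concatenate: 100000001100011111000 = 0x1018F8 (21 bits → U+1018F8).

U+1018F8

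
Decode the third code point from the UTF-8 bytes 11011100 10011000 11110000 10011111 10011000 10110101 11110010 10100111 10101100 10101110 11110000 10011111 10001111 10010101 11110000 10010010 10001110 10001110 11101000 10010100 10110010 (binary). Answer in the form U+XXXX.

U+A7B2E

Offset 0: leading byte 0xDC = 11011100 → 2-byte char #1 = DC 98.
Offset 2: leading byte 0xF0 = 11110000 → 4-byte char #2 = F0 9F 98 B5.
Offset 6: leading byte 0xF2 = 11110010 → 4-byte char #3 = F2 A7 AC AE.
Leading byte 0xF2 = 11110010 matches 11110xxx → 4-byte sequence.
Byte 1: 0xF2 = 11110010, payload 010 (3 bits).
Byte 2: 0xA7 = 10100111 (10xxxxxx ✓), payload 100111.
Byte 3: 0xAC = 10101100 (10xxxxxx ✓), payload 101100.
Byte 4: 0xAE = 10101110 (10xxxxxx ✓), payload 101110.
Concatenate: 010100111101100101110 = 0xA7B2E (21 bits → U+A7B2E).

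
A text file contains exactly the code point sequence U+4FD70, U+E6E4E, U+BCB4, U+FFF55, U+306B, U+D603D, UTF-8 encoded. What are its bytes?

F1 8F B5 B0 F3 A6 B9 8E EB B2 B4 F3 BF BD 95 E3 81 AB F3 96 80 BD

U+4FD70: 4-byte form → F1 8F B5 B0.
U+E6E4E: 4-byte form → F3 A6 B9 8E.
U+BCB4: 3-byte form → EB B2 B4.
U+FFF55: 4-byte form → F3 BF BD 95.
U+306B: 3-byte form → E3 81 AB.
U+D603D: 4-byte form → F3 96 80 BD.
Concatenated (22 bytes): F1 8F B5 B0 F3 A6 B9 8E EB B2 B4 F3 BF BD 95 E3 81 AB F3 96 80 BD.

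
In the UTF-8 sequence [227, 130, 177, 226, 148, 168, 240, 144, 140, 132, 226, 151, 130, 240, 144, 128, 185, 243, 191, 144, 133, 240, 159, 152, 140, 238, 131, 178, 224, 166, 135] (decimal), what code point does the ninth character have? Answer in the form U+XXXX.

U+0987

Offset 0: leading byte 0xE3 = 11100011 → 3-byte char #1 = E3 82 B1.
Offset 3: leading byte 0xE2 = 11100010 → 3-byte char #2 = E2 94 A8.
Offset 6: leading byte 0xF0 = 11110000 → 4-byte char #3 = F0 90 8C 84.
Offset 10: leading byte 0xE2 = 11100010 → 3-byte char #4 = E2 97 82.
Offset 13: leading byte 0xF0 = 11110000 → 4-byte char #5 = F0 90 80 B9.
Offset 17: leading byte 0xF3 = 11110011 → 4-byte char #6 = F3 BF 90 85.
Offset 21: leading byte 0xF0 = 11110000 → 4-byte char #7 = F0 9F 98 8C.
Offset 25: leading byte 0xEE = 11101110 → 3-byte char #8 = EE 83 B2.
Offset 28: leading byte 0xE0 = 11100000 → 3-byte char #9 = E0 A6 87.
Leading byte 0xE0 = 11100000 matches 1110xxxx → 3-byte sequence.
Byte 1: 0xE0 = 11100000, payload 0000 (4 bits).
Byte 2: 0xA6 = 10100110 (10xxxxxx ✓), payload 100110.
Byte 3: 0x87 = 10000111 (10xxxxxx ✓), payload 000111.
Concatenate: 0000100110000111 = 0x987 (16 bits → U+0987).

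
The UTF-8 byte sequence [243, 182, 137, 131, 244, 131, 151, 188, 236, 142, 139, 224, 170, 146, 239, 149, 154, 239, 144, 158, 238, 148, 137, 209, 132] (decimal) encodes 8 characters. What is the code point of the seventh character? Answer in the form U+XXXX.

U+E509

Offset 0: leading byte 0xF3 = 11110011 → 4-byte char #1 = F3 B6 89 83.
Offset 4: leading byte 0xF4 = 11110100 → 4-byte char #2 = F4 83 97 BC.
Offset 8: leading byte 0xEC = 11101100 → 3-byte char #3 = EC 8E 8B.
Offset 11: leading byte 0xE0 = 11100000 → 3-byte char #4 = E0 AA 92.
Offset 14: leading byte 0xEF = 11101111 → 3-byte char #5 = EF 95 9A.
Offset 17: leading byte 0xEF = 11101111 → 3-byte char #6 = EF 90 9E.
Offset 20: leading byte 0xEE = 11101110 → 3-byte char #7 = EE 94 89.
Leading byte 0xEE = 11101110 matches 1110xxxx → 3-byte sequence.
Byte 1: 0xEE = 11101110, payload 1110 (4 bits).
Byte 2: 0x94 = 10010100 (10xxxxxx ✓), payload 010100.
Byte 3: 0x89 = 10001001 (10xxxxxx ✓), payload 001001.
Concatenate: 1110010100001001 = 0xE509 (16 bits → U+E509).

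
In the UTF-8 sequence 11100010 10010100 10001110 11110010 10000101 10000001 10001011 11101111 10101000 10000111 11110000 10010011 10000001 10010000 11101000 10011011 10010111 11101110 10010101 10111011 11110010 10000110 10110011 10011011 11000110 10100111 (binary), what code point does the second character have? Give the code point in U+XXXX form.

U+8504B

Offset 0: leading byte 0xE2 = 11100010 → 3-byte char #1 = E2 94 8E.
Offset 3: leading byte 0xF2 = 11110010 → 4-byte char #2 = F2 85 81 8B.
Leading byte 0xF2 = 11110010 matches 11110xxx → 4-byte sequence.
Byte 1: 0xF2 = 11110010, payload 010 (3 bits).
Byte 2: 0x85 = 10000101 (10xxxxxx ✓), payload 000101.
Byte 3: 0x81 = 10000001 (10xxxxxx ✓), payload 000001.
Byte 4: 0x8B = 10001011 (10xxxxxx ✓), payload 001011.
Concatenate: 010000101000001001011 = 0x8504B (21 bits → U+8504B).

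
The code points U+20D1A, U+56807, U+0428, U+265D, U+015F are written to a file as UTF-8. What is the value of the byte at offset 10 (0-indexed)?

U+20D1A → 4-byte form F0 A0 B4 9A at offsets 0–3.
U+56807 → 4-byte form F1 96 A0 87 at offsets 4–7.
U+0428 → 2-byte form D0 A8 at offsets 8–9.
U+265D → 3-byte form E2 99 9D at offsets 10–12.
Offset 10 falls in char 4's range; it's byte 1 of E2 99 9D = 0xE2.

0xE2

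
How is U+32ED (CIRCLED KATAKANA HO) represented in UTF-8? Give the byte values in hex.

U+32ED = 0x32ED = 13037 decimal. In range U+0800–U+FFFF → 3-byte form: 1110xxxx 10xxxxxx 10xxxxxx.
Binary (16 bits): 0011001011101101.
Split 4+6+6: 0011 | 001011 | 101101.
Byte 1: 11100011 = 0xE3.
Byte 2: 10001011 = 0x8B.
Byte 3: 10101101 = 0xAD.

E3 8B AD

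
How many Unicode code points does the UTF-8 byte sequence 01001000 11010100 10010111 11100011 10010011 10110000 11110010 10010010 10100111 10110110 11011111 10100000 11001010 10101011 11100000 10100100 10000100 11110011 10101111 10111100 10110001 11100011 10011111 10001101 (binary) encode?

9

Byte at offset 0: 0x48 = 01001000 → 1-byte char (#1). Advance 1.
Byte at offset 1: 0xD4 = 11010100 → 2-byte char (#2). Advance 2.
Byte at offset 3: 0xE3 = 11100011 → 3-byte char (#3). Advance 3.
Byte at offset 6: 0xF2 = 11110010 → 4-byte char (#4). Advance 4.
Byte at offset 10: 0xDF = 11011111 → 2-byte char (#5). Advance 2.
Byte at offset 12: 0xCA = 11001010 → 2-byte char (#6). Advance 2.
Byte at offset 14: 0xE0 = 11100000 → 3-byte char (#7). Advance 3.
Byte at offset 17: 0xF3 = 11110011 → 4-byte char (#8). Advance 4.
Byte at offset 21: 0xE3 = 11100011 → 3-byte char (#9). Advance 3.
Reached end at offset 24 after 9 code points.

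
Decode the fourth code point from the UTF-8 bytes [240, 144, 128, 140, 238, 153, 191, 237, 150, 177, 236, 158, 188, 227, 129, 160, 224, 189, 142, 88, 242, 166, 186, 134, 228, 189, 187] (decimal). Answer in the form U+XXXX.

U+C7BC

Offset 0: leading byte 0xF0 = 11110000 → 4-byte char #1 = F0 90 80 8C.
Offset 4: leading byte 0xEE = 11101110 → 3-byte char #2 = EE 99 BF.
Offset 7: leading byte 0xED = 11101101 → 3-byte char #3 = ED 96 B1.
Offset 10: leading byte 0xEC = 11101100 → 3-byte char #4 = EC 9E BC.
Leading byte 0xEC = 11101100 matches 1110xxxx → 3-byte sequence.
Byte 1: 0xEC = 11101100, payload 1100 (4 bits).
Byte 2: 0x9E = 10011110 (10xxxxxx ✓), payload 011110.
Byte 3: 0xBC = 10111100 (10xxxxxx ✓), payload 111100.
Concatenate: 1100011110111100 = 0xC7BC (16 bits → U+C7BC).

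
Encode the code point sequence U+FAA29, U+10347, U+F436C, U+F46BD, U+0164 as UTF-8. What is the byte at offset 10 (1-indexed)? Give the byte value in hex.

0xB4

1-indexed offset 10 is 0-indexed offset 9.
U+FAA29 → 4-byte form F3 BA A8 A9 at offsets 0–3.
U+10347 → 4-byte form F0 90 8D 87 at offsets 4–7.
U+F436C → 4-byte form F3 B4 8D AC at offsets 8–11.
Offset 9 falls in char 3's range; it's byte 2 of F3 B4 8D AC = 0xB4.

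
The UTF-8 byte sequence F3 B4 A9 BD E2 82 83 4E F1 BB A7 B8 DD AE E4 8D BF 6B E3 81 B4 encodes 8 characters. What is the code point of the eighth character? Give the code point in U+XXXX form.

Offset 0: leading byte 0xF3 = 11110011 → 4-byte char #1 = F3 B4 A9 BD.
Offset 4: leading byte 0xE2 = 11100010 → 3-byte char #2 = E2 82 83.
Offset 7: leading byte 0x4E = 01001110 → 1-byte char #3 = 4E.
Offset 8: leading byte 0xF1 = 11110001 → 4-byte char #4 = F1 BB A7 B8.
Offset 12: leading byte 0xDD = 11011101 → 2-byte char #5 = DD AE.
Offset 14: leading byte 0xE4 = 11100100 → 3-byte char #6 = E4 8D BF.
Offset 17: leading byte 0x6B = 01101011 → 1-byte char #7 = 6B.
Offset 18: leading byte 0xE3 = 11100011 → 3-byte char #8 = E3 81 B4.
Leading byte 0xE3 = 11100011 matches 1110xxxx → 3-byte sequence.
Byte 1: 0xE3 = 11100011, payload 0011 (4 bits).
Byte 2: 0x81 = 10000001 (10xxxxxx ✓), payload 000001.
Byte 3: 0xB4 = 10110100 (10xxxxxx ✓), payload 110100.
Concatenate: 0011000001110100 = 0x3074 (16 bits → U+3074).

U+3074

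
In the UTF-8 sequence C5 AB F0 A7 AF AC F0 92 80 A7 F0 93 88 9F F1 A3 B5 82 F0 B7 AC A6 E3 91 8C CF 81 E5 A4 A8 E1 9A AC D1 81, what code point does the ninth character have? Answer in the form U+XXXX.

Offset 0: leading byte 0xC5 = 11000101 → 2-byte char #1 = C5 AB.
Offset 2: leading byte 0xF0 = 11110000 → 4-byte char #2 = F0 A7 AF AC.
Offset 6: leading byte 0xF0 = 11110000 → 4-byte char #3 = F0 92 80 A7.
Offset 10: leading byte 0xF0 = 11110000 → 4-byte char #4 = F0 93 88 9F.
Offset 14: leading byte 0xF1 = 11110001 → 4-byte char #5 = F1 A3 B5 82.
Offset 18: leading byte 0xF0 = 11110000 → 4-byte char #6 = F0 B7 AC A6.
Offset 22: leading byte 0xE3 = 11100011 → 3-byte char #7 = E3 91 8C.
Offset 25: leading byte 0xCF = 11001111 → 2-byte char #8 = CF 81.
Offset 27: leading byte 0xE5 = 11100101 → 3-byte char #9 = E5 A4 A8.
Leading byte 0xE5 = 11100101 matches 1110xxxx → 3-byte sequence.
Byte 1: 0xE5 = 11100101, payload 0101 (4 bits).
Byte 2: 0xA4 = 10100100 (10xxxxxx ✓), payload 100100.
Byte 3: 0xA8 = 10101000 (10xxxxxx ✓), payload 101000.
Concatenate: 0101100100101000 = 0x5928 (16 bits → U+5928).

U+5928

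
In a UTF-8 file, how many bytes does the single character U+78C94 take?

U+78C94 = 0x78C94. UTF-8 uses 1 byte below 0x80, 2 below 0x800, 3 below 0x10000, 4 up to 0x10FFFF. 0x78C94 is in U+10000–U+10FFFF → 4 bytes.

4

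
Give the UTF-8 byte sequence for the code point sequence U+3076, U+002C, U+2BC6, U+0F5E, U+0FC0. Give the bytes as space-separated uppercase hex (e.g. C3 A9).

E3 81 B6 2C E2 AF 86 E0 BD 9E E0 BF 80

U+3076: 3-byte form → E3 81 B6.
U+002C: 1-byte form → 2C.
U+2BC6: 3-byte form → E2 AF 86.
U+0F5E: 3-byte form → E0 BD 9E.
U+0FC0: 3-byte form → E0 BF 80.
Concatenated (13 bytes): E3 81 B6 2C E2 AF 86 E0 BD 9E E0 BF 80.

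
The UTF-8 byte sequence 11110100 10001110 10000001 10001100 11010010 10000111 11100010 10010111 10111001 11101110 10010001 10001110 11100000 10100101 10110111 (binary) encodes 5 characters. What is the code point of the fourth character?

U+E44E

Offset 0: leading byte 0xF4 = 11110100 → 4-byte char #1 = F4 8E 81 8C.
Offset 4: leading byte 0xD2 = 11010010 → 2-byte char #2 = D2 87.
Offset 6: leading byte 0xE2 = 11100010 → 3-byte char #3 = E2 97 B9.
Offset 9: leading byte 0xEE = 11101110 → 3-byte char #4 = EE 91 8E.
Leading byte 0xEE = 11101110 matches 1110xxxx → 3-byte sequence.
Byte 1: 0xEE = 11101110, payload 1110 (4 bits).
Byte 2: 0x91 = 10010001 (10xxxxxx ✓), payload 010001.
Byte 3: 0x8E = 10001110 (10xxxxxx ✓), payload 001110.
Concatenate: 1110010001001110 = 0xE44E (16 bits → U+E44E).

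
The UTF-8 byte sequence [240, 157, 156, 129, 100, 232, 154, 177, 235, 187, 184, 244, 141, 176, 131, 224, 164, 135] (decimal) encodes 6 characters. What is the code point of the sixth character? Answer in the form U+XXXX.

Offset 0: leading byte 0xF0 = 11110000 → 4-byte char #1 = F0 9D 9C 81.
Offset 4: leading byte 0x64 = 01100100 → 1-byte char #2 = 64.
Offset 5: leading byte 0xE8 = 11101000 → 3-byte char #3 = E8 9A B1.
Offset 8: leading byte 0xEB = 11101011 → 3-byte char #4 = EB BB B8.
Offset 11: leading byte 0xF4 = 11110100 → 4-byte char #5 = F4 8D B0 83.
Offset 15: leading byte 0xE0 = 11100000 → 3-byte char #6 = E0 A4 87.
Leading byte 0xE0 = 11100000 matches 1110xxxx → 3-byte sequence.
Byte 1: 0xE0 = 11100000, payload 0000 (4 bits).
Byte 2: 0xA4 = 10100100 (10xxxxxx ✓), payload 100100.
Byte 3: 0x87 = 10000111 (10xxxxxx ✓), payload 000111.
Concatenate: 0000100100000111 = 0x907 (16 bits → U+0907).

U+0907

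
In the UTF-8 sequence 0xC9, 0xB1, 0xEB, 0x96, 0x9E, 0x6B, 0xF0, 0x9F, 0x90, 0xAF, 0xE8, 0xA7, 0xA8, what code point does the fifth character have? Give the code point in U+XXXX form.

Offset 0: leading byte 0xC9 = 11001001 → 2-byte char #1 = C9 B1.
Offset 2: leading byte 0xEB = 11101011 → 3-byte char #2 = EB 96 9E.
Offset 5: leading byte 0x6B = 01101011 → 1-byte char #3 = 6B.
Offset 6: leading byte 0xF0 = 11110000 → 4-byte char #4 = F0 9F 90 AF.
Offset 10: leading byte 0xE8 = 11101000 → 3-byte char #5 = E8 A7 A8.
Leading byte 0xE8 = 11101000 matches 1110xxxx → 3-byte sequence.
Byte 1: 0xE8 = 11101000, payload 1000 (4 bits).
Byte 2: 0xA7 = 10100111 (10xxxxxx ✓), payload 100111.
Byte 3: 0xA8 = 10101000 (10xxxxxx ✓), payload 101000.
Concatenate: 1000100111101000 = 0x89E8 (16 bits → U+89E8).

U+89E8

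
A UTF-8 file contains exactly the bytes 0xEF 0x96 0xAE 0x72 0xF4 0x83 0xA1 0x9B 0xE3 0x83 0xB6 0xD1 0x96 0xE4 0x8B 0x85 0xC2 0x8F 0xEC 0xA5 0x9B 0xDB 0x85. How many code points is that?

Byte at offset 0: 0xEF = 11101111 → 3-byte char (#1). Advance 3.
Byte at offset 3: 0x72 = 01110010 → 1-byte char (#2). Advance 1.
Byte at offset 4: 0xF4 = 11110100 → 4-byte char (#3). Advance 4.
Byte at offset 8: 0xE3 = 11100011 → 3-byte char (#4). Advance 3.
Byte at offset 11: 0xD1 = 11010001 → 2-byte char (#5). Advance 2.
Byte at offset 13: 0xE4 = 11100100 → 3-byte char (#6). Advance 3.
Byte at offset 16: 0xC2 = 11000010 → 2-byte char (#7). Advance 2.
Byte at offset 18: 0xEC = 11101100 → 3-byte char (#8). Advance 3.
Byte at offset 21: 0xDB = 11011011 → 2-byte char (#9). Advance 2.
Reached end at offset 23 after 9 code points.

9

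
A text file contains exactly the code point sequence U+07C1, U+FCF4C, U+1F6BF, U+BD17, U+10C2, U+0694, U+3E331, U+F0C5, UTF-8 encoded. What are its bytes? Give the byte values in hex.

U+07C1: 2-byte form → DF 81.
U+FCF4C: 4-byte form → F3 BC BD 8C.
U+1F6BF: 4-byte form → F0 9F 9A BF.
U+BD17: 3-byte form → EB B4 97.
U+10C2: 3-byte form → E1 83 82.
U+0694: 2-byte form → DA 94.
U+3E331: 4-byte form → F0 BE 8C B1.
U+F0C5: 3-byte form → EF 83 85.
Concatenated (25 bytes): DF 81 F3 BC BD 8C F0 9F 9A BF EB B4 97 E1 83 82 DA 94 F0 BE 8C B1 EF 83 85.

DF 81 F3 BC BD 8C F0 9F 9A BF EB B4 97 E1 83 82 DA 94 F0 BE 8C B1 EF 83 85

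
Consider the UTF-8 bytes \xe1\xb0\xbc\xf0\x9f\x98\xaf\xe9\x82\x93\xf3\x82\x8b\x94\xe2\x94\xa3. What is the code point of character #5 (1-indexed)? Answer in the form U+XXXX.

Offset 0: leading byte 0xE1 = 11100001 → 3-byte char #1 = E1 B0 BC.
Offset 3: leading byte 0xF0 = 11110000 → 4-byte char #2 = F0 9F 98 AF.
Offset 7: leading byte 0xE9 = 11101001 → 3-byte char #3 = E9 82 93.
Offset 10: leading byte 0xF3 = 11110011 → 4-byte char #4 = F3 82 8B 94.
Offset 14: leading byte 0xE2 = 11100010 → 3-byte char #5 = E2 94 A3.
Leading byte 0xE2 = 11100010 matches 1110xxxx → 3-byte sequence.
Byte 1: 0xE2 = 11100010, payload 0010 (4 bits).
Byte 2: 0x94 = 10010100 (10xxxxxx ✓), payload 010100.
Byte 3: 0xA3 = 10100011 (10xxxxxx ✓), payload 100011.
Concatenate: 0010010100100011 = 0x2523 (16 bits → U+2523).

U+2523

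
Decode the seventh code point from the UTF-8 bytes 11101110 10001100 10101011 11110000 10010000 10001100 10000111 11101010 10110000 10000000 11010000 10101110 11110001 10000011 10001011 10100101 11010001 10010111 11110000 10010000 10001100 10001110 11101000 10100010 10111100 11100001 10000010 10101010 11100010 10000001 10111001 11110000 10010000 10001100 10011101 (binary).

Offset 0: leading byte 0xEE = 11101110 → 3-byte char #1 = EE 8C AB.
Offset 3: leading byte 0xF0 = 11110000 → 4-byte char #2 = F0 90 8C 87.
Offset 7: leading byte 0xEA = 11101010 → 3-byte char #3 = EA B0 80.
Offset 10: leading byte 0xD0 = 11010000 → 2-byte char #4 = D0 AE.
Offset 12: leading byte 0xF1 = 11110001 → 4-byte char #5 = F1 83 8B A5.
Offset 16: leading byte 0xD1 = 11010001 → 2-byte char #6 = D1 97.
Offset 18: leading byte 0xF0 = 11110000 → 4-byte char #7 = F0 90 8C 8E.
Leading byte 0xF0 = 11110000 matches 11110xxx → 4-byte sequence.
Byte 1: 0xF0 = 11110000, payload 000 (3 bits).
Byte 2: 0x90 = 10010000 (10xxxxxx ✓), payload 010000.
Byte 3: 0x8C = 10001100 (10xxxxxx ✓), payload 001100.
Byte 4: 0x8E = 10001110 (10xxxxxx ✓), payload 001110.
Concatenate: 000010000001100001110 = 0x1030E (21 bits → U+1030E).

U+1030E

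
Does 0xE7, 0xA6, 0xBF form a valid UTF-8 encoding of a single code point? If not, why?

Leading byte 0xE7 = 11100111 → 3-byte form.
Continuation bytes 0xA6=10100110, 0xBF=10111111 all match 10xxxxxx.
Decoded value 0x79BF is ≥ 0x800 (shortest form) and not a surrogate.

valid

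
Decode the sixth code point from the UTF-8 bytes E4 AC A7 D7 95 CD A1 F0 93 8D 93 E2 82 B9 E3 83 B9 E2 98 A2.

U+30F9

Offset 0: leading byte 0xE4 = 11100100 → 3-byte char #1 = E4 AC A7.
Offset 3: leading byte 0xD7 = 11010111 → 2-byte char #2 = D7 95.
Offset 5: leading byte 0xCD = 11001101 → 2-byte char #3 = CD A1.
Offset 7: leading byte 0xF0 = 11110000 → 4-byte char #4 = F0 93 8D 93.
Offset 11: leading byte 0xE2 = 11100010 → 3-byte char #5 = E2 82 B9.
Offset 14: leading byte 0xE3 = 11100011 → 3-byte char #6 = E3 83 B9.
Leading byte 0xE3 = 11100011 matches 1110xxxx → 3-byte sequence.
Byte 1: 0xE3 = 11100011, payload 0011 (4 bits).
Byte 2: 0x83 = 10000011 (10xxxxxx ✓), payload 000011.
Byte 3: 0xB9 = 10111001 (10xxxxxx ✓), payload 111001.
Concatenate: 0011000011111001 = 0x30F9 (16 bits → U+30F9).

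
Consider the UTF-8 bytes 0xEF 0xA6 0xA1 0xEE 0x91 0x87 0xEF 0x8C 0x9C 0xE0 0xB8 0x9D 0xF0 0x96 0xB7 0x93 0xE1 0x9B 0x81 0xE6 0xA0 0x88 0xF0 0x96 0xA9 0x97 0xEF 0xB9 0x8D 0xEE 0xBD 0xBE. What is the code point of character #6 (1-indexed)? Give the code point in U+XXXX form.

U+16C1

Offset 0: leading byte 0xEF = 11101111 → 3-byte char #1 = EF A6 A1.
Offset 3: leading byte 0xEE = 11101110 → 3-byte char #2 = EE 91 87.
Offset 6: leading byte 0xEF = 11101111 → 3-byte char #3 = EF 8C 9C.
Offset 9: leading byte 0xE0 = 11100000 → 3-byte char #4 = E0 B8 9D.
Offset 12: leading byte 0xF0 = 11110000 → 4-byte char #5 = F0 96 B7 93.
Offset 16: leading byte 0xE1 = 11100001 → 3-byte char #6 = E1 9B 81.
Leading byte 0xE1 = 11100001 matches 1110xxxx → 3-byte sequence.
Byte 1: 0xE1 = 11100001, payload 0001 (4 bits).
Byte 2: 0x9B = 10011011 (10xxxxxx ✓), payload 011011.
Byte 3: 0x81 = 10000001 (10xxxxxx ✓), payload 000001.
Concatenate: 0001011011000001 = 0x16C1 (16 bits → U+16C1).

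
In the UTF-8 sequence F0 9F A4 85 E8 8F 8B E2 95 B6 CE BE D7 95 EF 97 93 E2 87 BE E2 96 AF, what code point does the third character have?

Offset 0: leading byte 0xF0 = 11110000 → 4-byte char #1 = F0 9F A4 85.
Offset 4: leading byte 0xE8 = 11101000 → 3-byte char #2 = E8 8F 8B.
Offset 7: leading byte 0xE2 = 11100010 → 3-byte char #3 = E2 95 B6.
Leading byte 0xE2 = 11100010 matches 1110xxxx → 3-byte sequence.
Byte 1: 0xE2 = 11100010, payload 0010 (4 bits).
Byte 2: 0x95 = 10010101 (10xxxxxx ✓), payload 010101.
Byte 3: 0xB6 = 10110110 (10xxxxxx ✓), payload 110110.
Concatenate: 0010010101110110 = 0x2576 (16 bits → U+2576).

U+2576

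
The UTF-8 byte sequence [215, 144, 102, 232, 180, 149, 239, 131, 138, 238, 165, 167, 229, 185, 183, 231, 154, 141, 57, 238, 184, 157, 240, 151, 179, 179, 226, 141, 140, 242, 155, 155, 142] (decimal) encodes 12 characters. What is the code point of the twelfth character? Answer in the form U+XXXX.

Offset 0: leading byte 0xD7 = 11010111 → 2-byte char #1 = D7 90.
Offset 2: leading byte 0x66 = 01100110 → 1-byte char #2 = 66.
Offset 3: leading byte 0xE8 = 11101000 → 3-byte char #3 = E8 B4 95.
Offset 6: leading byte 0xEF = 11101111 → 3-byte char #4 = EF 83 8A.
Offset 9: leading byte 0xEE = 11101110 → 3-byte char #5 = EE A5 A7.
Offset 12: leading byte 0xE5 = 11100101 → 3-byte char #6 = E5 B9 B7.
Offset 15: leading byte 0xE7 = 11100111 → 3-byte char #7 = E7 9A 8D.
Offset 18: leading byte 0x39 = 00111001 → 1-byte char #8 = 39.
Offset 19: leading byte 0xEE = 11101110 → 3-byte char #9 = EE B8 9D.
Offset 22: leading byte 0xF0 = 11110000 → 4-byte char #10 = F0 97 B3 B3.
Offset 26: leading byte 0xE2 = 11100010 → 3-byte char #11 = E2 8D 8C.
Offset 29: leading byte 0xF2 = 11110010 → 4-byte char #12 = F2 9B 9B 8E.
Leading byte 0xF2 = 11110010 matches 11110xxx → 4-byte sequence.
Byte 1: 0xF2 = 11110010, payload 010 (3 bits).
Byte 2: 0x9B = 10011011 (10xxxxxx ✓), payload 011011.
Byte 3: 0x9B = 10011011 (10xxxxxx ✓), payload 011011.
Byte 4: 0x8E = 10001110 (10xxxxxx ✓), payload 001110.
Concatenate: 010011011011011001110 = 0x9B6CE (21 bits → U+9B6CE).

U+9B6CE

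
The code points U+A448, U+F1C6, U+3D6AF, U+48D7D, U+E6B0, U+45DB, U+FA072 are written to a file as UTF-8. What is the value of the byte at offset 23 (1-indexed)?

0x81

1-indexed offset 23 is 0-indexed offset 22.
U+A448 → 3-byte form EA 91 88 at offsets 0–2.
U+F1C6 → 3-byte form EF 87 86 at offsets 3–5.
U+3D6AF → 4-byte form F0 BD 9A AF at offsets 6–9.
U+48D7D → 4-byte form F1 88 B5 BD at offsets 10–13.
U+E6B0 → 3-byte form EE 9A B0 at offsets 14–16.
U+45DB → 3-byte form E4 97 9B at offsets 17–19.
U+FA072 → 4-byte form F3 BA 81 B2 at offsets 20–23.
Offset 22 falls in char 7's range; it's byte 3 of F3 BA 81 B2 = 0x81.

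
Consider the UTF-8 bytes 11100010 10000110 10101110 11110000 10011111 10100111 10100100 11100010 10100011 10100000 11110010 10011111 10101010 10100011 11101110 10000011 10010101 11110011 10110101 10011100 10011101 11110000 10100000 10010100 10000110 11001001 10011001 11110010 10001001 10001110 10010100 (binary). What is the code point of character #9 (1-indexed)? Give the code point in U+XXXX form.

Offset 0: leading byte 0xE2 = 11100010 → 3-byte char #1 = E2 86 AE.
Offset 3: leading byte 0xF0 = 11110000 → 4-byte char #2 = F0 9F A7 A4.
Offset 7: leading byte 0xE2 = 11100010 → 3-byte char #3 = E2 A3 A0.
Offset 10: leading byte 0xF2 = 11110010 → 4-byte char #4 = F2 9F AA A3.
Offset 14: leading byte 0xEE = 11101110 → 3-byte char #5 = EE 83 95.
Offset 17: leading byte 0xF3 = 11110011 → 4-byte char #6 = F3 B5 9C 9D.
Offset 21: leading byte 0xF0 = 11110000 → 4-byte char #7 = F0 A0 94 86.
Offset 25: leading byte 0xC9 = 11001001 → 2-byte char #8 = C9 99.
Offset 27: leading byte 0xF2 = 11110010 → 4-byte char #9 = F2 89 8E 94.
Leading byte 0xF2 = 11110010 matches 11110xxx → 4-byte sequence.
Byte 1: 0xF2 = 11110010, payload 010 (3 bits).
Byte 2: 0x89 = 10001001 (10xxxxxx ✓), payload 001001.
Byte 3: 0x8E = 10001110 (10xxxxxx ✓), payload 001110.
Byte 4: 0x94 = 10010100 (10xxxxxx ✓), payload 010100.
Concatenate: 010001001001110010100 = 0x89394 (21 bits → U+89394).

U+89394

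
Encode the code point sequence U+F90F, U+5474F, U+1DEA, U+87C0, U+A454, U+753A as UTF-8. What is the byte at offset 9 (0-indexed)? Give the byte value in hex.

U+F90F → 3-byte form EF A4 8F at offsets 0–2.
U+5474F → 4-byte form F1 94 9D 8F at offsets 3–6.
U+1DEA → 3-byte form E1 B7 AA at offsets 7–9.
Offset 9 falls in char 3's range; it's byte 3 of E1 B7 AA = 0xAA.

0xAA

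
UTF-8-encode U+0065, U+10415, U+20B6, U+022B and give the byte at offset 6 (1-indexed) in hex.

1-indexed offset 6 is 0-indexed offset 5.
U+0065 → 1-byte form 65 at offsets 0–0.
U+10415 → 4-byte form F0 90 90 95 at offsets 1–4.
U+20B6 → 3-byte form E2 82 B6 at offsets 5–7.
Offset 5 falls in char 3's range; it's byte 1 of E2 82 B6 = 0xE2.

0xE2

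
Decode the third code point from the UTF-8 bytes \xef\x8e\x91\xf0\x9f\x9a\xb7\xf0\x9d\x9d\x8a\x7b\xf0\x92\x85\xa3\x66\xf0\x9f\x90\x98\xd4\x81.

U+1D74A

Offset 0: leading byte 0xEF = 11101111 → 3-byte char #1 = EF 8E 91.
Offset 3: leading byte 0xF0 = 11110000 → 4-byte char #2 = F0 9F 9A B7.
Offset 7: leading byte 0xF0 = 11110000 → 4-byte char #3 = F0 9D 9D 8A.
Leading byte 0xF0 = 11110000 matches 11110xxx → 4-byte sequence.
Byte 1: 0xF0 = 11110000, payload 000 (3 bits).
Byte 2: 0x9D = 10011101 (10xxxxxx ✓), payload 011101.
Byte 3: 0x9D = 10011101 (10xxxxxx ✓), payload 011101.
Byte 4: 0x8A = 10001010 (10xxxxxx ✓), payload 001010.
Concatenate: 000011101011101001010 = 0x1D74A (21 bits → U+1D74A).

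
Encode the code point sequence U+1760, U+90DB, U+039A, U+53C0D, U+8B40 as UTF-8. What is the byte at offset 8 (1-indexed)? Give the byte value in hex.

1-indexed offset 8 is 0-indexed offset 7.
U+1760 → 3-byte form E1 9D A0 at offsets 0–2.
U+90DB → 3-byte form E9 83 9B at offsets 3–5.
U+039A → 2-byte form CE 9A at offsets 6–7.
Offset 7 falls in char 3's range; it's byte 2 of CE 9A = 0x9A.

0x9A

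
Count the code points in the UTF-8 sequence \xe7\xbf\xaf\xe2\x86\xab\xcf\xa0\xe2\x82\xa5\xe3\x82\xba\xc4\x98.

6

Byte at offset 0: 0xE7 = 11100111 → 3-byte char (#1). Advance 3.
Byte at offset 3: 0xE2 = 11100010 → 3-byte char (#2). Advance 3.
Byte at offset 6: 0xCF = 11001111 → 2-byte char (#3). Advance 2.
Byte at offset 8: 0xE2 = 11100010 → 3-byte char (#4). Advance 3.
Byte at offset 11: 0xE3 = 11100011 → 3-byte char (#5). Advance 3.
Byte at offset 14: 0xC4 = 11000100 → 2-byte char (#6). Advance 2.
Reached end at offset 16 after 6 code points.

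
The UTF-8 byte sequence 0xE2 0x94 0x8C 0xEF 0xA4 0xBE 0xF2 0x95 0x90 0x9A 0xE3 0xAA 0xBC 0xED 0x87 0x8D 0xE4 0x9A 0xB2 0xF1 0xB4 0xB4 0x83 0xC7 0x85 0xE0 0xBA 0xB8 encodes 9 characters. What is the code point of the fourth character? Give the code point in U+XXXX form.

Offset 0: leading byte 0xE2 = 11100010 → 3-byte char #1 = E2 94 8C.
Offset 3: leading byte 0xEF = 11101111 → 3-byte char #2 = EF A4 BE.
Offset 6: leading byte 0xF2 = 11110010 → 4-byte char #3 = F2 95 90 9A.
Offset 10: leading byte 0xE3 = 11100011 → 3-byte char #4 = E3 AA BC.
Leading byte 0xE3 = 11100011 matches 1110xxxx → 3-byte sequence.
Byte 1: 0xE3 = 11100011, payload 0011 (4 bits).
Byte 2: 0xAA = 10101010 (10xxxxxx ✓), payload 101010.
Byte 3: 0xBC = 10111100 (10xxxxxx ✓), payload 111100.
Concatenate: 0011101010111100 = 0x3ABC (16 bits → U+3ABC).

U+3ABC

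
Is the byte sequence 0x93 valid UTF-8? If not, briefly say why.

invalid (continuation byte with no leading byte)

Byte 0x93 = 10010011 has the form 10xxxxxx — a continuation byte — but there is no preceding leading byte.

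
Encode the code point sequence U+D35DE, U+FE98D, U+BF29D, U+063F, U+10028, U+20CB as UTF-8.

F3 93 97 9E F3 BE A6 8D F2 BF 8A 9D D8 BF F0 90 80 A8 E2 83 8B

U+D35DE: 4-byte form → F3 93 97 9E.
U+FE98D: 4-byte form → F3 BE A6 8D.
U+BF29D: 4-byte form → F2 BF 8A 9D.
U+063F: 2-byte form → D8 BF.
U+10028: 4-byte form → F0 90 80 A8.
U+20CB: 3-byte form → E2 83 8B.
Concatenated (21 bytes): F3 93 97 9E F3 BE A6 8D F2 BF 8A 9D D8 BF F0 90 80 A8 E2 83 8B.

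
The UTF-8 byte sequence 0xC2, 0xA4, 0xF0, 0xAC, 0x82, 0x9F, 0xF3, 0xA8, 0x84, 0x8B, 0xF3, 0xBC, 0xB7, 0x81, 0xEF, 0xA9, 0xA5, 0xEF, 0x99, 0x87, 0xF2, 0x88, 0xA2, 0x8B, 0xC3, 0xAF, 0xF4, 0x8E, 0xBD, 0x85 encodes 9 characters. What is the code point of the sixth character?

Offset 0: leading byte 0xC2 = 11000010 → 2-byte char #1 = C2 A4.
Offset 2: leading byte 0xF0 = 11110000 → 4-byte char #2 = F0 AC 82 9F.
Offset 6: leading byte 0xF3 = 11110011 → 4-byte char #3 = F3 A8 84 8B.
Offset 10: leading byte 0xF3 = 11110011 → 4-byte char #4 = F3 BC B7 81.
Offset 14: leading byte 0xEF = 11101111 → 3-byte char #5 = EF A9 A5.
Offset 17: leading byte 0xEF = 11101111 → 3-byte char #6 = EF 99 87.
Leading byte 0xEF = 11101111 matches 1110xxxx → 3-byte sequence.
Byte 1: 0xEF = 11101111, payload 1111 (4 bits).
Byte 2: 0x99 = 10011001 (10xxxxxx ✓), payload 011001.
Byte 3: 0x87 = 10000111 (10xxxxxx ✓), payload 000111.
Concatenate: 1111011001000111 = 0xF647 (16 bits → U+F647).

U+F647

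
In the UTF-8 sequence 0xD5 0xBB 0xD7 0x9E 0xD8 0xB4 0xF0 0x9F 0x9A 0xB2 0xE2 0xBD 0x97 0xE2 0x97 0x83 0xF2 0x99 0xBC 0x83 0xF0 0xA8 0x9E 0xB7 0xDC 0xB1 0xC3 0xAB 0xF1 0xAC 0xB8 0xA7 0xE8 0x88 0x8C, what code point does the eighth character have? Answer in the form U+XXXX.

Offset 0: leading byte 0xD5 = 11010101 → 2-byte char #1 = D5 BB.
Offset 2: leading byte 0xD7 = 11010111 → 2-byte char #2 = D7 9E.
Offset 4: leading byte 0xD8 = 11011000 → 2-byte char #3 = D8 B4.
Offset 6: leading byte 0xF0 = 11110000 → 4-byte char #4 = F0 9F 9A B2.
Offset 10: leading byte 0xE2 = 11100010 → 3-byte char #5 = E2 BD 97.
Offset 13: leading byte 0xE2 = 11100010 → 3-byte char #6 = E2 97 83.
Offset 16: leading byte 0xF2 = 11110010 → 4-byte char #7 = F2 99 BC 83.
Offset 20: leading byte 0xF0 = 11110000 → 4-byte char #8 = F0 A8 9E B7.
Leading byte 0xF0 = 11110000 matches 11110xxx → 4-byte sequence.
Byte 1: 0xF0 = 11110000, payload 000 (3 bits).
Byte 2: 0xA8 = 10101000 (10xxxxxx ✓), payload 101000.
Byte 3: 0x9E = 10011110 (10xxxxxx ✓), payload 011110.
Byte 4: 0xB7 = 10110111 (10xxxxxx ✓), payload 110111.
Concatenate: 000101000011110110111 = 0x287B7 (21 bits → U+287B7).

U+287B7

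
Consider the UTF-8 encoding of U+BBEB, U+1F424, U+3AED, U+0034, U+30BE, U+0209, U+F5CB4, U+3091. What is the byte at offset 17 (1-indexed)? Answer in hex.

1-indexed offset 17 is 0-indexed offset 16.
U+BBEB → 3-byte form EB AF AB at offsets 0–2.
U+1F424 → 4-byte form F0 9F 90 A4 at offsets 3–6.
U+3AED → 3-byte form E3 AB AD at offsets 7–9.
U+0034 → 1-byte form 34 at offsets 10–10.
U+30BE → 3-byte form E3 82 BE at offsets 11–13.
U+0209 → 2-byte form C8 89 at offsets 14–15.
U+F5CB4 → 4-byte form F3 B5 B2 B4 at offsets 16–19.
Offset 16 falls in char 7's range; it's byte 1 of F3 B5 B2 B4 = 0xF3.

0xF3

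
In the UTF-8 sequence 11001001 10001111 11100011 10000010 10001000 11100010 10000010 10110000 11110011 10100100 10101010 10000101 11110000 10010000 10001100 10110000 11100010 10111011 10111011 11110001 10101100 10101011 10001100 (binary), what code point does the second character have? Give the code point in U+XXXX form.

Offset 0: leading byte 0xC9 = 11001001 → 2-byte char #1 = C9 8F.
Offset 2: leading byte 0xE3 = 11100011 → 3-byte char #2 = E3 82 88.
Leading byte 0xE3 = 11100011 matches 1110xxxx → 3-byte sequence.
Byte 1: 0xE3 = 11100011, payload 0011 (4 bits).
Byte 2: 0x82 = 10000010 (10xxxxxx ✓), payload 000010.
Byte 3: 0x88 = 10001000 (10xxxxxx ✓), payload 001000.
Concatenate: 0011000010001000 = 0x3088 (16 bits → U+3088).

U+3088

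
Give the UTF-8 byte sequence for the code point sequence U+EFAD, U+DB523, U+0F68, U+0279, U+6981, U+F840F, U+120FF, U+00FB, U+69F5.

EE BE AD F3 9B 94 A3 E0 BD A8 C9 B9 E6 A6 81 F3 B8 90 8F F0 92 83 BF C3 BB E6 A7 B5

U+EFAD: 3-byte form → EE BE AD.
U+DB523: 4-byte form → F3 9B 94 A3.
U+0F68: 3-byte form → E0 BD A8.
U+0279: 2-byte form → C9 B9.
U+6981: 3-byte form → E6 A6 81.
U+F840F: 4-byte form → F3 B8 90 8F.
U+120FF: 4-byte form → F0 92 83 BF.
U+00FB: 2-byte form → C3 BB.
U+69F5: 3-byte form → E6 A7 B5.
Concatenated (28 bytes): EE BE AD F3 9B 94 A3 E0 BD A8 C9 B9 E6 A6 81 F3 B8 90 8F F0 92 83 BF C3 BB E6 A7 B5.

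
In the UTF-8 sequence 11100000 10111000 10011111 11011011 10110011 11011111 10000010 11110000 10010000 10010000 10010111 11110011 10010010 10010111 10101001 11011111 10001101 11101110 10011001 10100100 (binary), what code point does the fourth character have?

U+10417

Offset 0: leading byte 0xE0 = 11100000 → 3-byte char #1 = E0 B8 9F.
Offset 3: leading byte 0xDB = 11011011 → 2-byte char #2 = DB B3.
Offset 5: leading byte 0xDF = 11011111 → 2-byte char #3 = DF 82.
Offset 7: leading byte 0xF0 = 11110000 → 4-byte char #4 = F0 90 90 97.
Leading byte 0xF0 = 11110000 matches 11110xxx → 4-byte sequence.
Byte 1: 0xF0 = 11110000, payload 000 (3 bits).
Byte 2: 0x90 = 10010000 (10xxxxxx ✓), payload 010000.
Byte 3: 0x90 = 10010000 (10xxxxxx ✓), payload 010000.
Byte 4: 0x97 = 10010111 (10xxxxxx ✓), payload 010111.
Concatenate: 000010000010000010111 = 0x10417 (21 bits → U+10417).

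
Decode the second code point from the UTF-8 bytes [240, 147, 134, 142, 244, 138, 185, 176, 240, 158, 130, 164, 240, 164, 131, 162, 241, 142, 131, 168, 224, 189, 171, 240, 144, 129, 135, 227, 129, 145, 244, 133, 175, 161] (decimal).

U+10AE70

Offset 0: leading byte 0xF0 = 11110000 → 4-byte char #1 = F0 93 86 8E.
Offset 4: leading byte 0xF4 = 11110100 → 4-byte char #2 = F4 8A B9 B0.
Leading byte 0xF4 = 11110100 matches 11110xxx → 4-byte sequence.
Byte 1: 0xF4 = 11110100, payload 100 (3 bits).
Byte 2: 0x8A = 10001010 (10xxxxxx ✓), payload 001010.
Byte 3: 0xB9 = 10111001 (10xxxxxx ✓), payload 111001.
Byte 4: 0xB0 = 10110000 (10xxxxxx ✓), payload 110000.
Concatenate: 100001010111001110000 = 0x10AE70 (21 bits → U+10AE70).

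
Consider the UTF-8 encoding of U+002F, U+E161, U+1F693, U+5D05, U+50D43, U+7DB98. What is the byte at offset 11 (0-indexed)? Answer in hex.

0xF1

U+002F → 1-byte form 2F at offsets 0–0.
U+E161 → 3-byte form EE 85 A1 at offsets 1–3.
U+1F693 → 4-byte form F0 9F 9A 93 at offsets 4–7.
U+5D05 → 3-byte form E5 B4 85 at offsets 8–10.
U+50D43 → 4-byte form F1 90 B5 83 at offsets 11–14.
Offset 11 falls in char 5's range; it's byte 1 of F1 90 B5 83 = 0xF1.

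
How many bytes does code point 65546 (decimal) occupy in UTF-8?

4

U+1000A = 0x1000A. UTF-8 uses 1 byte below 0x80, 2 below 0x800, 3 below 0x10000, 4 up to 0x10FFFF. 0x1000A is in U+10000–U+10FFFF → 4 bytes.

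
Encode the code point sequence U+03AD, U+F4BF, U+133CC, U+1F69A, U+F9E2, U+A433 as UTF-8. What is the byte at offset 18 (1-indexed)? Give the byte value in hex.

1-indexed offset 18 is 0-indexed offset 17.
U+03AD → 2-byte form CE AD at offsets 0–1.
U+F4BF → 3-byte form EF 92 BF at offsets 2–4.
U+133CC → 4-byte form F0 93 8F 8C at offsets 5–8.
U+1F69A → 4-byte form F0 9F 9A 9A at offsets 9–12.
U+F9E2 → 3-byte form EF A7 A2 at offsets 13–15.
U+A433 → 3-byte form EA 90 B3 at offsets 16–18.
Offset 17 falls in char 6's range; it's byte 2 of EA 90 B3 = 0x90.

0x90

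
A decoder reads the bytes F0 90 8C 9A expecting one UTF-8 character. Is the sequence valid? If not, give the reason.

Leading byte 0xF0 = 11110000 → 4-byte form.
Continuation bytes 0x90=10010000, 0x8C=10001100, 0x9A=10011010 all match 10xxxxxx.
Decoded value 0x1031A is ≥ 0x10000 (shortest form) and not a surrogate.

valid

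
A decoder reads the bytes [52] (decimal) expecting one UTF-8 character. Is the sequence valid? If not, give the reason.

Leading byte 0x34 = 00110100 → 1-byte form.

valid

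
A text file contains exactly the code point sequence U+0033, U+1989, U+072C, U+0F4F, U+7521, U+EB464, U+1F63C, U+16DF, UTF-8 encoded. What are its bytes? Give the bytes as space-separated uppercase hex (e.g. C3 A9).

33 E1 A6 89 DC AC E0 BD 8F E7 94 A1 F3 AB 91 A4 F0 9F 98 BC E1 9B 9F

U+0033: 1-byte form → 33.
U+1989: 3-byte form → E1 A6 89.
U+072C: 2-byte form → DC AC.
U+0F4F: 3-byte form → E0 BD 8F.
U+7521: 3-byte form → E7 94 A1.
U+EB464: 4-byte form → F3 AB 91 A4.
U+1F63C: 4-byte form → F0 9F 98 BC.
U+16DF: 3-byte form → E1 9B 9F.
Concatenated (23 bytes): 33 E1 A6 89 DC AC E0 BD 8F E7 94 A1 F3 AB 91 A4 F0 9F 98 BC E1 9B 9F.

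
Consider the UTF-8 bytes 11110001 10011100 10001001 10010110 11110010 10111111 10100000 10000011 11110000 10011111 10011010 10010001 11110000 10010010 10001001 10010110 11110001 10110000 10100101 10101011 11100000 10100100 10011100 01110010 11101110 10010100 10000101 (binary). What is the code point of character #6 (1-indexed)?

Offset 0: leading byte 0xF1 = 11110001 → 4-byte char #1 = F1 9C 89 96.
Offset 4: leading byte 0xF2 = 11110010 → 4-byte char #2 = F2 BF A0 83.
Offset 8: leading byte 0xF0 = 11110000 → 4-byte char #3 = F0 9F 9A 91.
Offset 12: leading byte 0xF0 = 11110000 → 4-byte char #4 = F0 92 89 96.
Offset 16: leading byte 0xF1 = 11110001 → 4-byte char #5 = F1 B0 A5 AB.
Offset 20: leading byte 0xE0 = 11100000 → 3-byte char #6 = E0 A4 9C.
Leading byte 0xE0 = 11100000 matches 1110xxxx → 3-byte sequence.
Byte 1: 0xE0 = 11100000, payload 0000 (4 bits).
Byte 2: 0xA4 = 10100100 (10xxxxxx ✓), payload 100100.
Byte 3: 0x9C = 10011100 (10xxxxxx ✓), payload 011100.
Concatenate: 0000100100011100 = 0x91C (16 bits → U+091C).

U+091C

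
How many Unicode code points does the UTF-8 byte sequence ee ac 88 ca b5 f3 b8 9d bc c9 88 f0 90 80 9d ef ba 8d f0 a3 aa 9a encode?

Byte at offset 0: 0xEE = 11101110 → 3-byte char (#1). Advance 3.
Byte at offset 3: 0xCA = 11001010 → 2-byte char (#2). Advance 2.
Byte at offset 5: 0xF3 = 11110011 → 4-byte char (#3). Advance 4.
Byte at offset 9: 0xC9 = 11001001 → 2-byte char (#4). Advance 2.
Byte at offset 11: 0xF0 = 11110000 → 4-byte char (#5). Advance 4.
Byte at offset 15: 0xEF = 11101111 → 3-byte char (#6). Advance 3.
Byte at offset 18: 0xF0 = 11110000 → 4-byte char (#7). Advance 4.
Reached end at offset 22 after 7 code points.

7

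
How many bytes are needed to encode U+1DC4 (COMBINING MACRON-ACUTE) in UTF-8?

U+1DC4 = 0x1DC4. UTF-8 uses 1 byte below 0x80, 2 below 0x800, 3 below 0x10000, 4 up to 0x10FFFF. 0x1DC4 is in U+0800–U+FFFF → 3 bytes.

3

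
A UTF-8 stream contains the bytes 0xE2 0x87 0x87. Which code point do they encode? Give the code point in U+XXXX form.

Leading byte 0xE2 = 11100010 matches 1110xxxx → 3-byte sequence.
Byte 1: 0xE2 = 11100010, payload 0010 (4 bits).
Byte 2: 0x87 = 10000111 (10xxxxxx ✓), payload 000111.
Byte 3: 0x87 = 10000111 (10xxxxxx ✓), payload 000111.
Concatenate: 0010000111000111 = 0x21C7 (16 bits → U+21C7).

U+21C7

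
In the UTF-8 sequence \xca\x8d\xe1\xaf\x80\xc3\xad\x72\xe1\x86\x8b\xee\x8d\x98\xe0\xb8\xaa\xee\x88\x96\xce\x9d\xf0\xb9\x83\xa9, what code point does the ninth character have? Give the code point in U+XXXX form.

U+039D

Offset 0: leading byte 0xCA = 11001010 → 2-byte char #1 = CA 8D.
Offset 2: leading byte 0xE1 = 11100001 → 3-byte char #2 = E1 AF 80.
Offset 5: leading byte 0xC3 = 11000011 → 2-byte char #3 = C3 AD.
Offset 7: leading byte 0x72 = 01110010 → 1-byte char #4 = 72.
Offset 8: leading byte 0xE1 = 11100001 → 3-byte char #5 = E1 86 8B.
Offset 11: leading byte 0xEE = 11101110 → 3-byte char #6 = EE 8D 98.
Offset 14: leading byte 0xE0 = 11100000 → 3-byte char #7 = E0 B8 AA.
Offset 17: leading byte 0xEE = 11101110 → 3-byte char #8 = EE 88 96.
Offset 20: leading byte 0xCE = 11001110 → 2-byte char #9 = CE 9D.
Leading byte 0xCE = 11001110 matches 110xxxxx → 2-byte sequence.
Byte 1: 0xCE = 11001110, payload 01110 (5 bits).
Byte 2: 0x9D = 10011101 (10xxxxxx ✓), payload 011101.
Concatenate: 01110011101 = 0x39D (11 bits → U+039D).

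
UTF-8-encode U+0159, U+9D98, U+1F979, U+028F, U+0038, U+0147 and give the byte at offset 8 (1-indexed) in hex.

0xA5

1-indexed offset 8 is 0-indexed offset 7.
U+0159 → 2-byte form C5 99 at offsets 0–1.
U+9D98 → 3-byte form E9 B6 98 at offsets 2–4.
U+1F979 → 4-byte form F0 9F A5 B9 at offsets 5–8.
Offset 7 falls in char 3's range; it's byte 3 of F0 9F A5 B9 = 0xA5.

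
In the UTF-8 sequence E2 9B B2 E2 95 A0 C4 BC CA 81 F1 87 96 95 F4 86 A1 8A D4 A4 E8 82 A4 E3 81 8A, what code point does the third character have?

Offset 0: leading byte 0xE2 = 11100010 → 3-byte char #1 = E2 9B B2.
Offset 3: leading byte 0xE2 = 11100010 → 3-byte char #2 = E2 95 A0.
Offset 6: leading byte 0xC4 = 11000100 → 2-byte char #3 = C4 BC.
Leading byte 0xC4 = 11000100 matches 110xxxxx → 2-byte sequence.
Byte 1: 0xC4 = 11000100, payload 00100 (5 bits).
Byte 2: 0xBC = 10111100 (10xxxxxx ✓), payload 111100.
Concatenate: 00100111100 = 0x13C (11 bits → U+013C).

U+013C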